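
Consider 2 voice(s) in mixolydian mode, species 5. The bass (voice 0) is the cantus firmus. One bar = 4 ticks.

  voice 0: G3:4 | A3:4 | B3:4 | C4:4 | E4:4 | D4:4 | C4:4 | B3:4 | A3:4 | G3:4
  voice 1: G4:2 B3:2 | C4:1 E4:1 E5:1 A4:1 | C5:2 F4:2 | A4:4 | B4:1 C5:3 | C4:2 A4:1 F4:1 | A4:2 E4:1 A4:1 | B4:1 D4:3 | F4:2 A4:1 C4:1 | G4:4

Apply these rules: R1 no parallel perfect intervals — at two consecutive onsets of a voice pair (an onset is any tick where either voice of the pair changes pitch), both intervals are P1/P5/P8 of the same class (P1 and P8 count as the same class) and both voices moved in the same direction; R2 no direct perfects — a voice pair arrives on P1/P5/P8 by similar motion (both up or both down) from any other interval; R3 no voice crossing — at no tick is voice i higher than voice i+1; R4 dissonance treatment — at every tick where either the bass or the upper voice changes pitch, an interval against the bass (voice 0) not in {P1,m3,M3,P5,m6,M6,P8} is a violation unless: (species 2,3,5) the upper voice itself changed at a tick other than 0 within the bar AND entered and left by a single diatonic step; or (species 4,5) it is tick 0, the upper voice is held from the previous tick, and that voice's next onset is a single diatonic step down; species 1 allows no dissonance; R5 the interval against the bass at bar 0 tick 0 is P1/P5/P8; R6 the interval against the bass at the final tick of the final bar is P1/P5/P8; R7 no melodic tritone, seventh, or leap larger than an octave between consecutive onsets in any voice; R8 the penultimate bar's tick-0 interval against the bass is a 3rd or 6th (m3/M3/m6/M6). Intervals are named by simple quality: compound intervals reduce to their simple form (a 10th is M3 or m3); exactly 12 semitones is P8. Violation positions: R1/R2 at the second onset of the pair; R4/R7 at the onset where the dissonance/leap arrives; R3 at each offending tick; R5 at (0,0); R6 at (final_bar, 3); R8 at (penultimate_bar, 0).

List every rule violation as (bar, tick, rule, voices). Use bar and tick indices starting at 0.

bar 0: v0=G3 v1=G4 downbeat P8
bar 1: v0=A3 v1=C4 downbeat m3
bar 2: v0=B3 v1=C5 downbeat m2
bar 3: v0=C4 v1=A4 downbeat M6
bar 4: v0=E4 v1=B4 downbeat P5
bar 5: v0=D4 v1=C4 downbeat M2
bar 6: v0=C4 v1=A4 downbeat M6
bar 7: v0=B3 v1=B4 downbeat P8
bar 8: v0=A3 v1=F4 downbeat m6
bar 9: v0=G3 v1=G4 downbeat P8
  -> R4 @ bar 2 tick 0 v(0, 1): B3/C5 m2 untreated
  -> R4 @ bar 2 tick 2 v(0, 1): B3/F4 TT untreated
  -> R2 @ bar 4 tick 0 v(0, 1): C4/A4 M6 -> E4/B4 P5 similar
  -> R3 @ bar 5 tick 0 v(0, 1): D4 above C4
  -> R4 @ bar 5 tick 0 v(0, 1): D4/C4 M2 untreated
  -> R3 @ bar 5 tick 1 v(0, 1): D4 above C4

(2, 0, R4, (0, 1))
(2, 2, R4, (0, 1))
(4, 0, R2, (0, 1))
(5, 0, R3, (0, 1))
(5, 0, R4, (0, 1))
(5, 1, R3, (0, 1))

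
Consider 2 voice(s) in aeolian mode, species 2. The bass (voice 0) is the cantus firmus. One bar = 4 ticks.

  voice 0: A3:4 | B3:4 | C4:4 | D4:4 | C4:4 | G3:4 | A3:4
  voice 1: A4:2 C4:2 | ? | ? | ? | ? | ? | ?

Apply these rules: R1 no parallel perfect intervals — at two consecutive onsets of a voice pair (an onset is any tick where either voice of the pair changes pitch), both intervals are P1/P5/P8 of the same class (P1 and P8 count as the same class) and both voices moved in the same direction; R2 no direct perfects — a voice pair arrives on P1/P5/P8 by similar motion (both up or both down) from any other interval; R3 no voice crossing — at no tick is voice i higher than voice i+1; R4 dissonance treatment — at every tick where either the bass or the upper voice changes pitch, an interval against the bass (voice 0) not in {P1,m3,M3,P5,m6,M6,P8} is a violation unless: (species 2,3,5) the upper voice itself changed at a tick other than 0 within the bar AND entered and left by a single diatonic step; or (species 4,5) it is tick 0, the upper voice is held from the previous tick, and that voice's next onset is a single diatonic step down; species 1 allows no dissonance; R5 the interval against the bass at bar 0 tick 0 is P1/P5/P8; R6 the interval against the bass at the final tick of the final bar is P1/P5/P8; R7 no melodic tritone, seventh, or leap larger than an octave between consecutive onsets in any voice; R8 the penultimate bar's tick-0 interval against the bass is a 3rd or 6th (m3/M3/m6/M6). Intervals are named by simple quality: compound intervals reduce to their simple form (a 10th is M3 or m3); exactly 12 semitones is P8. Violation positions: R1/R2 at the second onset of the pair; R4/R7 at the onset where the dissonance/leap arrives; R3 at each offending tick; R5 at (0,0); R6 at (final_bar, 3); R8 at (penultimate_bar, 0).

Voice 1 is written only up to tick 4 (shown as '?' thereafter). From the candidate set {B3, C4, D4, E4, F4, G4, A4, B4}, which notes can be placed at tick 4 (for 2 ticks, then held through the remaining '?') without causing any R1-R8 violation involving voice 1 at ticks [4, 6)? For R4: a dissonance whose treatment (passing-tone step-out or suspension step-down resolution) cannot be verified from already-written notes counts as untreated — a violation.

{B3, D4, G4}

B3: legal
C4: violates R4
D4: legal
E4: violates R4
F4: violates R4
G4: legal
A4: violates R4
B4: violates R2,R7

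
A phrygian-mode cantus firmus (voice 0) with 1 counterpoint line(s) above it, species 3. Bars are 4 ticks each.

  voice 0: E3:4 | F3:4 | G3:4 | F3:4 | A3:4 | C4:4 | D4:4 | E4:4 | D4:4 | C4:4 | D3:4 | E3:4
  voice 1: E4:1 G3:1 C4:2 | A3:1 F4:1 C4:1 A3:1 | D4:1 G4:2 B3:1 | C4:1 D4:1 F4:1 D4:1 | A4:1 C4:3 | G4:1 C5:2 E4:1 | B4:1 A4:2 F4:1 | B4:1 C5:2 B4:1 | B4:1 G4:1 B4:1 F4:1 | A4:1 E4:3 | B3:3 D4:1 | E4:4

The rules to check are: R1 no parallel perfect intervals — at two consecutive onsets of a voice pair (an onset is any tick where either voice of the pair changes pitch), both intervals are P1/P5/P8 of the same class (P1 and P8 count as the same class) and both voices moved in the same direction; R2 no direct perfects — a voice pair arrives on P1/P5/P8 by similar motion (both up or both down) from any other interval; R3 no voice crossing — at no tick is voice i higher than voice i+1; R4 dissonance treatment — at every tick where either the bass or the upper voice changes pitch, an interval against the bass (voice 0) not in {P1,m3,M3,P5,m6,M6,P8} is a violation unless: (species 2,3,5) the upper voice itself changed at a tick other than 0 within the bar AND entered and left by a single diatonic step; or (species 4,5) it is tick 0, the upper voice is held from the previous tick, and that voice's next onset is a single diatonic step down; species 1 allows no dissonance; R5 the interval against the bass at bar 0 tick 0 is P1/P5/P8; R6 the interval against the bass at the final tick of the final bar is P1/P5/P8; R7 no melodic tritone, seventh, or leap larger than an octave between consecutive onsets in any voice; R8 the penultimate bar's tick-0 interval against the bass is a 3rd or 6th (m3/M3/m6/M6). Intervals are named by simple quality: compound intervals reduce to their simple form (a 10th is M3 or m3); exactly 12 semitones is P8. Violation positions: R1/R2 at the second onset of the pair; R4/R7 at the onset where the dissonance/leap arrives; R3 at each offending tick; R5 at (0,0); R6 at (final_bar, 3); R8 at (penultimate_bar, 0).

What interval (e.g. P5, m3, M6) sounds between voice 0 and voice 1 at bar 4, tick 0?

P8

voice 0=A3 voice 1=A4 -> P8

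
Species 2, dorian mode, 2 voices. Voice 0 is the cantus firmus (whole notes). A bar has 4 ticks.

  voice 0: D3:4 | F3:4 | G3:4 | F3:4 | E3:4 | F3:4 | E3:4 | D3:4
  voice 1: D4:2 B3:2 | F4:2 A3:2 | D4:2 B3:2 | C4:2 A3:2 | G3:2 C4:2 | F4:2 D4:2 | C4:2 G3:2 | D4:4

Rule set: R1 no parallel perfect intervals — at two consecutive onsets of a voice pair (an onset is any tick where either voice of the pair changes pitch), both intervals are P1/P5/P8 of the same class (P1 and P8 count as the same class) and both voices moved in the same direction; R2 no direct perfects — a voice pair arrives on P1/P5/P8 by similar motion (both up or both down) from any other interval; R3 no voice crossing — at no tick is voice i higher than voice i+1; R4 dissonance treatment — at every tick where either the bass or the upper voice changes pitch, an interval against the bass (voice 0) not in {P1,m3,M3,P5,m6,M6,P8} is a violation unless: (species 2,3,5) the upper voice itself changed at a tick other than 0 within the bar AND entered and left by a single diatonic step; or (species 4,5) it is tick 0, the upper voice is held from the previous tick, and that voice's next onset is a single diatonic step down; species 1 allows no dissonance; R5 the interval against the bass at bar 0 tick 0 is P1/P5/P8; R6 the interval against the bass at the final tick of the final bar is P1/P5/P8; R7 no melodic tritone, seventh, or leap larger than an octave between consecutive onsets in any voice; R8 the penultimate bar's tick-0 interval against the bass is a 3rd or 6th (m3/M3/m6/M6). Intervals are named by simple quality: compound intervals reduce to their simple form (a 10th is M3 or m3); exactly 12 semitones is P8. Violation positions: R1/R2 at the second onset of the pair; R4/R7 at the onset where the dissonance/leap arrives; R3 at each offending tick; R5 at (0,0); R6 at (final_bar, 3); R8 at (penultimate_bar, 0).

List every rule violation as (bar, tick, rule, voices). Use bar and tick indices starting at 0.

(1, 0, R2, (0, 1))
(1, 0, R7, (1,))
(2, 0, R2, (0, 1))
(5, 0, R2, (0, 1))

bar 0: v0=D3 v1=D4 downbeat P8
bar 1: v0=F3 v1=F4 downbeat P8
bar 2: v0=G3 v1=D4 downbeat P5
bar 3: v0=F3 v1=C4 downbeat P5
bar 4: v0=E3 v1=G3 downbeat m3
bar 5: v0=F3 v1=F4 downbeat P8
bar 6: v0=E3 v1=C4 downbeat m6
bar 7: v0=D3 v1=D4 downbeat P8
  -> R2 @ bar 1 tick 0 v(0, 1): D3/B3 M6 -> F3/F4 P8 similar
  -> R7 @ bar 1 tick 0 v(1,): B3->F4 leap 6st
  -> R2 @ bar 2 tick 0 v(0, 1): F3/A3 M3 -> G3/D4 P5 similar
  -> R2 @ bar 5 tick 0 v(0, 1): E3/C4 m6 -> F3/F4 P8 similar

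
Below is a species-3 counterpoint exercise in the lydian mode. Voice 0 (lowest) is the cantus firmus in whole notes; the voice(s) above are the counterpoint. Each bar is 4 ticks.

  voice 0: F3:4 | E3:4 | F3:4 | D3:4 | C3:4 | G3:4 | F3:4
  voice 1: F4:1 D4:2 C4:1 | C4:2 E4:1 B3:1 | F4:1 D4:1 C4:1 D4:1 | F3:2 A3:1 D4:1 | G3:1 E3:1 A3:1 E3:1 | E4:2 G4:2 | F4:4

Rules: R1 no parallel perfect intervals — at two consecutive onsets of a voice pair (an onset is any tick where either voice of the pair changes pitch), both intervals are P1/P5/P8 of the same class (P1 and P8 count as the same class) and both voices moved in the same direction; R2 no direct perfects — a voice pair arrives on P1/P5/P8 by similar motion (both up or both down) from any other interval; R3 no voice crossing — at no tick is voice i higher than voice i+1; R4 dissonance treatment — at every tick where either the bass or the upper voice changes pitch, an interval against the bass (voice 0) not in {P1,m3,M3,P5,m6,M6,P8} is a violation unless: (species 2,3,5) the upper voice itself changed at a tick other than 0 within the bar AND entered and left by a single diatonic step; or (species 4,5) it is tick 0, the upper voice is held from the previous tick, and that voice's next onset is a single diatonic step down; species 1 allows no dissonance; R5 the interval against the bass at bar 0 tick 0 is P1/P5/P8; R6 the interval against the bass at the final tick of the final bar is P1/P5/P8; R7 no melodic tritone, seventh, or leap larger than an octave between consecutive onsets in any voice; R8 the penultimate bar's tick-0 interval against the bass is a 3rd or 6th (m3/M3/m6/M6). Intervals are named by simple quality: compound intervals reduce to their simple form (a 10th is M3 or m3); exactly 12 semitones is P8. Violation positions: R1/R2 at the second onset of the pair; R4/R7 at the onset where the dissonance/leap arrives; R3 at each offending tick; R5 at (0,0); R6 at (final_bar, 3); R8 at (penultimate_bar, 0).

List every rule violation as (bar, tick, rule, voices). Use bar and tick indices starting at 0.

(2, 0, R2, (0, 1))
(2, 0, R7, (1,))
(4, 0, R2, (0, 1))
(6, 0, R1, (0, 1))

bar 0: v0=F3 v1=F4 downbeat P8
bar 1: v0=E3 v1=C4 downbeat m6
bar 2: v0=F3 v1=F4 downbeat P8
bar 3: v0=D3 v1=F3 downbeat m3
bar 4: v0=C3 v1=G3 downbeat P5
bar 5: v0=G3 v1=E4 downbeat M6
bar 6: v0=F3 v1=F4 downbeat P8
  -> R2 @ bar 2 tick 0 v(0, 1): E3/B3 P5 -> F3/F4 P8 similar
  -> R7 @ bar 2 tick 0 v(1,): B3->F4 leap 6st
  -> R2 @ bar 4 tick 0 v(0, 1): D3/D4 P8 -> C3/G3 P5 similar
  -> R1 @ bar 6 tick 0 v(0, 1): G3/G4 P8 -> F3/F4 P8 similar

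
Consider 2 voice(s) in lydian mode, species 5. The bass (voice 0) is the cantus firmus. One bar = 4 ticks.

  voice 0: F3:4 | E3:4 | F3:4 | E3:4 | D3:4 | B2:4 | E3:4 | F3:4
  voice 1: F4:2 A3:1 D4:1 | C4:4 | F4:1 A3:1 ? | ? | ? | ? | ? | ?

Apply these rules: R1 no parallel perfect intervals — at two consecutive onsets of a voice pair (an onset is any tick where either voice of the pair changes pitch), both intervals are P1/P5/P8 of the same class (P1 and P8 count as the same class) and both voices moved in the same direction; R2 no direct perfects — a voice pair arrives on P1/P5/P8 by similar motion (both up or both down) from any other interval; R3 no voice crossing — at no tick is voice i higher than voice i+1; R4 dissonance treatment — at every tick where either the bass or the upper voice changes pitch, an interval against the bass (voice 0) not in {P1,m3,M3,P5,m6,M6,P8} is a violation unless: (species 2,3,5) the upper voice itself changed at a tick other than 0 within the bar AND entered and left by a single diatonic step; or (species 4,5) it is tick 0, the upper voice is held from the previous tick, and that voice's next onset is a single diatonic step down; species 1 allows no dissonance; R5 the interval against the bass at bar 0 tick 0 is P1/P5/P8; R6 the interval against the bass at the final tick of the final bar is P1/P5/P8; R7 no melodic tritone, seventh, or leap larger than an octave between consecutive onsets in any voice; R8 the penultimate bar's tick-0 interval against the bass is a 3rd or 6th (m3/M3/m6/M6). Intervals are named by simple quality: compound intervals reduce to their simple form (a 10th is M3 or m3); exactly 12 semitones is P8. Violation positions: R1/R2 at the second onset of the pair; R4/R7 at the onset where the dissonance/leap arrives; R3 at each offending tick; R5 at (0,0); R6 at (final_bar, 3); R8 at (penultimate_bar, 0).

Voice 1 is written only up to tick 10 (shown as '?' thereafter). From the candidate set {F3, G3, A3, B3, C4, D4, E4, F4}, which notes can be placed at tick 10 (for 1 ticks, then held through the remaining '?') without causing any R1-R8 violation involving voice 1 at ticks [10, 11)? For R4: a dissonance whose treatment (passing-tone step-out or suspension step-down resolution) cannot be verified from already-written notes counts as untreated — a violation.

{A3, C4, D4, F3, F4}

F3: legal
G3: violates R4
A3: legal
B3: violates R4
C4: legal
D4: legal
E4: violates R4
F4: legal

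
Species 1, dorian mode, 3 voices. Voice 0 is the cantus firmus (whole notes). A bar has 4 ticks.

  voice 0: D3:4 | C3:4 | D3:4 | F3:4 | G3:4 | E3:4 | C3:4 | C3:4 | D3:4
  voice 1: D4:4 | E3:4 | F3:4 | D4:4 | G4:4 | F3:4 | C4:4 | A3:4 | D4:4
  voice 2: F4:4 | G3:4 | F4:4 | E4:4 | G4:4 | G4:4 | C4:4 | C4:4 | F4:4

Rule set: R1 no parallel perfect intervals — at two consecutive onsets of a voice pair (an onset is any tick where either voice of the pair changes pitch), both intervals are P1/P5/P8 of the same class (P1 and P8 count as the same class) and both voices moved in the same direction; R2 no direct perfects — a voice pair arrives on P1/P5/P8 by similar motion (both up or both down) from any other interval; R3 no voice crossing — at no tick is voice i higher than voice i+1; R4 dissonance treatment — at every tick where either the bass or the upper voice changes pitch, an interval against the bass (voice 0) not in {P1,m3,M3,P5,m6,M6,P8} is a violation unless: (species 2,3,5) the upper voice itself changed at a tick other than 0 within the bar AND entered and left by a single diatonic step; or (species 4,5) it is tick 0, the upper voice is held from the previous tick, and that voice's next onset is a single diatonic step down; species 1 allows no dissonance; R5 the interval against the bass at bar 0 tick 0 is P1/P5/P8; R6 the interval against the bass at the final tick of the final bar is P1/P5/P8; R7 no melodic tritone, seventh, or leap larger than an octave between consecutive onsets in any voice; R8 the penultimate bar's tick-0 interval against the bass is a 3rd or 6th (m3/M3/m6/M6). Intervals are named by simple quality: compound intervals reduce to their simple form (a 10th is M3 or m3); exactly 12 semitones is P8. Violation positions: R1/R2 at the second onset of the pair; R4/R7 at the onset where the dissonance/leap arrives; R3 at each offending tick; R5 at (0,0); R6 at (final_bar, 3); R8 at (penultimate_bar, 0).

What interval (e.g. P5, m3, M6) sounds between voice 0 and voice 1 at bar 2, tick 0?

m3

voice 0=D3 voice 1=F3 -> m3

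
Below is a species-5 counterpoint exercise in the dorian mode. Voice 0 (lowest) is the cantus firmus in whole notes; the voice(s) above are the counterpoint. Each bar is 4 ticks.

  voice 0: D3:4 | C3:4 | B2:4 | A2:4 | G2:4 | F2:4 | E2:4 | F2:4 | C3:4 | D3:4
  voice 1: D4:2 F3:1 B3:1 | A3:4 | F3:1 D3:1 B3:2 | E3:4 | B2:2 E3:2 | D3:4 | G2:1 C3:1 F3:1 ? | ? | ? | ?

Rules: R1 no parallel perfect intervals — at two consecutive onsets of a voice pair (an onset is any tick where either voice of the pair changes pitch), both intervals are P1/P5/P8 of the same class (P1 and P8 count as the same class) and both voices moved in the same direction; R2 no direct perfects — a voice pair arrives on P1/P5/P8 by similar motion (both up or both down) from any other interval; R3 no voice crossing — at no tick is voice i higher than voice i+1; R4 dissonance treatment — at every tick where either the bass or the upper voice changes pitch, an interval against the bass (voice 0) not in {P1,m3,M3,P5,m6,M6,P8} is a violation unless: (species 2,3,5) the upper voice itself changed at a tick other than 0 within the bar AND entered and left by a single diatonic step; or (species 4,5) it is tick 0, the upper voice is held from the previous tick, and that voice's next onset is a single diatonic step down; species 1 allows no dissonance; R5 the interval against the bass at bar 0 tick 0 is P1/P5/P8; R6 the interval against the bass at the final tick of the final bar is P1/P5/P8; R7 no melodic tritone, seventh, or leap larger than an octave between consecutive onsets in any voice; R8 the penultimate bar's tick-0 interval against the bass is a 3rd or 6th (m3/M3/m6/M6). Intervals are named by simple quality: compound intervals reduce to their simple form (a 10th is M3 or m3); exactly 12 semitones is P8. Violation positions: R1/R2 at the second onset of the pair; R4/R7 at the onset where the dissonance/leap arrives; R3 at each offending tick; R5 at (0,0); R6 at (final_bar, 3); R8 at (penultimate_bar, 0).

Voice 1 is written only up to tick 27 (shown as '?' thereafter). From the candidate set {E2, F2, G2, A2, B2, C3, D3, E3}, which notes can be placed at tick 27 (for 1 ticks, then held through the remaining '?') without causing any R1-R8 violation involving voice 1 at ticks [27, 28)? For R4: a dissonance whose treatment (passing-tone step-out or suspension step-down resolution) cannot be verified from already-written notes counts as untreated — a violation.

{C3, E3}

E2: violates R7
F2: violates R4
G2: violates R7
A2: violates R4
B2: violates R7
C3: legal
D3: violates R4
E3: legal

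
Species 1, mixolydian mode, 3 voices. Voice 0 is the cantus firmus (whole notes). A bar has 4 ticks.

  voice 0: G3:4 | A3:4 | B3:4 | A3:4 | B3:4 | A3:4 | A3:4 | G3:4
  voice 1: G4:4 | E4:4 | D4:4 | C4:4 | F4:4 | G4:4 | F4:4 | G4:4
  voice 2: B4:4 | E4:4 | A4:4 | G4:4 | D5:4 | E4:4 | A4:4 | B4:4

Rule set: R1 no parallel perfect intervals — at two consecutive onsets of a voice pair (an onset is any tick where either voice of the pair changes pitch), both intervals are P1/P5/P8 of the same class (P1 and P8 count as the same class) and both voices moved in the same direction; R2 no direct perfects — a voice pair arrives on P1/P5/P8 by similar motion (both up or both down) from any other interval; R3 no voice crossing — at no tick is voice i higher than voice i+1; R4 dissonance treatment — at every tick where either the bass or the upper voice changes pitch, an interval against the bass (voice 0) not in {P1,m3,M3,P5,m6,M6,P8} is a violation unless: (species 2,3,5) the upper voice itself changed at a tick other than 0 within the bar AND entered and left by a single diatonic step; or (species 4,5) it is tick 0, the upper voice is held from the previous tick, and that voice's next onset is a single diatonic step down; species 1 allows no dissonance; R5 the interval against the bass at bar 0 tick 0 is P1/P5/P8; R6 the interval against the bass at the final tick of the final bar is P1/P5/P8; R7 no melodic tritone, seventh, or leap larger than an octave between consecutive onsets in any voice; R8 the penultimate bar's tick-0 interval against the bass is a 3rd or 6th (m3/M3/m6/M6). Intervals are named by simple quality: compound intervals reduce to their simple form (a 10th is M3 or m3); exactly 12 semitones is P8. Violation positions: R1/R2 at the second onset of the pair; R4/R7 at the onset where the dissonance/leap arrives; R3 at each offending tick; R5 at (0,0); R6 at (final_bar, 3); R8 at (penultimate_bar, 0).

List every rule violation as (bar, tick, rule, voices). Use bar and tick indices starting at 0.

(0, 0, R5, (0, 2))
(1, 0, R2, (1, 2))
(2, 0, R4, (0, 2))
(3, 0, R1, (1, 2))
(3, 0, R4, (0, 2))
(4, 0, R4, (0, 1))
(5, 0, R2, (0, 2))
(5, 0, R3, (1, 2))
(5, 0, R4, (0, 1))
(5, 0, R7, (2,))
(5, 1, R3, (1, 2))
(5, 2, R3, (1, 2))
(5, 3, R3, (1, 2))
(6, 0, R8, (0, 2))
(7, 3, R6, (0, 2))

bar 0: v0=G3 v1=G4 v2=B4 downbeat M3
bar 1: v0=A3 v1=E4 v2=E4 downbeat P5
bar 2: v0=B3 v1=D4 v2=A4 downbeat m7
bar 3: v0=A3 v1=C4 v2=G4 downbeat m7
bar 4: v0=B3 v1=F4 v2=D5 downbeat m3
bar 5: v0=A3 v1=G4 v2=E4 downbeat P5
bar 6: v0=A3 v1=F4 v2=A4 downbeat P8
bar 7: v0=G3 v1=G4 v2=B4 downbeat M3
  -> R5 @ bar 0 tick 0 v(0, 2): opens on M3
  -> R2 @ bar 1 tick 0 v(1, 2): G4/B4 M3 -> E4/E4 P1 similar
  -> R4 @ bar 2 tick 0 v(0, 2): B3/A4 m7 untreated
  -> R1 @ bar 3 tick 0 v(1, 2): D4/A4 P5 -> C4/G4 P5 similar
  -> R4 @ bar 3 tick 0 v(0, 2): A3/G4 m7 untreated
  -> R4 @ bar 4 tick 0 v(0, 1): B3/F4 TT untreated
  -> R2 @ bar 5 tick 0 v(0, 2): B3/D5 m3 -> A3/E4 P5 similar
  -> R3 @ bar 5 tick 0 v(1, 2): G4 above E4
  -> R4 @ bar 5 tick 0 v(0, 1): A3/G4 m7 untreated
  -> R7 @ bar 5 tick 0 v(2,): D5->E4 leap 10st
  -> R3 @ bar 5 tick 1 v(1, 2): G4 above E4
  -> R3 @ bar 5 tick 2 v(1, 2): G4 above E4
  -> R3 @ bar 5 tick 3 v(1, 2): G4 above E4
  -> R8 @ bar 6 tick 0 v(0, 2): penult P8 not 3rd/6th
  -> R6 @ bar 7 tick 3 v(0, 2): closes on M3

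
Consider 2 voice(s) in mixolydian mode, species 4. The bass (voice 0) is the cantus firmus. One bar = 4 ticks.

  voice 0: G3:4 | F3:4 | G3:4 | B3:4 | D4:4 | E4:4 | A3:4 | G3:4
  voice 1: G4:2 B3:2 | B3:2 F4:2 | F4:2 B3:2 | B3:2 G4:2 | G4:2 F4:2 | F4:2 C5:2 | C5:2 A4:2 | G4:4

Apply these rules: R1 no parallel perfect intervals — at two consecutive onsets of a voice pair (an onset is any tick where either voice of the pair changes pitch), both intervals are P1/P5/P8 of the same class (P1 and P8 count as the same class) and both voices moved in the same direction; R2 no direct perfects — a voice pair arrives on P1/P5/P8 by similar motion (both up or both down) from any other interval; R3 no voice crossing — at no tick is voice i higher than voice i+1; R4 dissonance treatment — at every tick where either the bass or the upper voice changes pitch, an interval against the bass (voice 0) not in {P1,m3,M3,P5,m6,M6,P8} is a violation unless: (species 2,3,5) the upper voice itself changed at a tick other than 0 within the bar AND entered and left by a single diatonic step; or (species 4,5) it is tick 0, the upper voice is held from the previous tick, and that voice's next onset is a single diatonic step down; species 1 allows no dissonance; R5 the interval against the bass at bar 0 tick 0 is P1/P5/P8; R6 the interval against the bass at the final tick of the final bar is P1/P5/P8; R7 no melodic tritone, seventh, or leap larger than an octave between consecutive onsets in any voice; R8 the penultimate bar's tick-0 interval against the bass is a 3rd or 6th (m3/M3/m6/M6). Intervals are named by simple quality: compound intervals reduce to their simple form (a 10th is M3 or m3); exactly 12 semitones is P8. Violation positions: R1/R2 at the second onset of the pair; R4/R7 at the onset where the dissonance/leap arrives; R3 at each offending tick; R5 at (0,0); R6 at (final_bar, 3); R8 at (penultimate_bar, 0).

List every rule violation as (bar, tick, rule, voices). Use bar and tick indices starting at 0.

(1, 0, R4, (0, 1))
(1, 2, R7, (1,))
(2, 0, R4, (0, 1))
(2, 2, R7, (1,))
(5, 0, R4, (0, 1))
(7, 0, R1, (0, 1))

bar 0: v0=G3 v1=G4 downbeat P8
bar 1: v0=F3 v1=B3 downbeat TT
bar 2: v0=G3 v1=F4 downbeat m7
bar 3: v0=B3 v1=B3 downbeat P1
bar 4: v0=D4 v1=G4 downbeat P4
bar 5: v0=E4 v1=F4 downbeat m2
bar 6: v0=A3 v1=C5 downbeat m3
bar 7: v0=G3 v1=G4 downbeat P8
  -> R4 @ bar 1 tick 0 v(0, 1): F3/B3 TT untreated
  -> R7 @ bar 1 tick 2 v(1,): B3->F4 leap 6st
  -> R4 @ bar 2 tick 0 v(0, 1): G3/F4 m7 untreated
  -> R7 @ bar 2 tick 2 v(1,): F4->B3 leap 6st
  -> R4 @ bar 5 tick 0 v(0, 1): E4/F4 m2 untreated
  -> R1 @ bar 7 tick 0 v(0, 1): A3/A4 P8 -> G3/G4 P8 similar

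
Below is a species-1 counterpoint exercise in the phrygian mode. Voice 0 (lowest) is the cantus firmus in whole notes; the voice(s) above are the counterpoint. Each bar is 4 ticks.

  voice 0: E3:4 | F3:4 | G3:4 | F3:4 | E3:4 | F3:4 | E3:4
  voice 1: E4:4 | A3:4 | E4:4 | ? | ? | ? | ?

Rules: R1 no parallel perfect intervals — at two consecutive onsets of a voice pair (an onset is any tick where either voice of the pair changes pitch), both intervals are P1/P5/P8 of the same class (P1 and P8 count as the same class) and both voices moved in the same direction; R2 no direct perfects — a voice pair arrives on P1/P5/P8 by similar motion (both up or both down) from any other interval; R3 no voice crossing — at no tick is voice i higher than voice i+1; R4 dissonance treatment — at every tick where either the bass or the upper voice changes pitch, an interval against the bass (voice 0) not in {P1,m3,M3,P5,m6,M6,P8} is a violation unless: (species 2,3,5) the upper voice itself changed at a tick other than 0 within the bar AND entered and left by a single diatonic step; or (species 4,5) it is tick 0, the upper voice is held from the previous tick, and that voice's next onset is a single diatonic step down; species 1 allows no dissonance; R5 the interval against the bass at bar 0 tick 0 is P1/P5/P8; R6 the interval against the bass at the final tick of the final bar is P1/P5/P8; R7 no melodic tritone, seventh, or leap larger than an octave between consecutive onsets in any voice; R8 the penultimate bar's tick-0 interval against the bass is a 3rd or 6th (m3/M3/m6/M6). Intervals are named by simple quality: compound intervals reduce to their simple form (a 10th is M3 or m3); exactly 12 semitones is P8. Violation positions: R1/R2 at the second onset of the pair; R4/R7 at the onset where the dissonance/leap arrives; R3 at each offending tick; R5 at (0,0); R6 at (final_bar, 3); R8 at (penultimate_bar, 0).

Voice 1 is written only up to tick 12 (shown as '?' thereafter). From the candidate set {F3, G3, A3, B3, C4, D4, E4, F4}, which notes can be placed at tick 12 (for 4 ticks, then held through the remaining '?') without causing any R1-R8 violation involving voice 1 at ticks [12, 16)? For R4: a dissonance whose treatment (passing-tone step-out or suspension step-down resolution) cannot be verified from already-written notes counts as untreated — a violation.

F3: violates R2,R7
G3: violates R4
A3: legal
B3: violates R4
C4: violates R2
D4: legal
E4: violates R4
F4: legal

{A3, D4, F4}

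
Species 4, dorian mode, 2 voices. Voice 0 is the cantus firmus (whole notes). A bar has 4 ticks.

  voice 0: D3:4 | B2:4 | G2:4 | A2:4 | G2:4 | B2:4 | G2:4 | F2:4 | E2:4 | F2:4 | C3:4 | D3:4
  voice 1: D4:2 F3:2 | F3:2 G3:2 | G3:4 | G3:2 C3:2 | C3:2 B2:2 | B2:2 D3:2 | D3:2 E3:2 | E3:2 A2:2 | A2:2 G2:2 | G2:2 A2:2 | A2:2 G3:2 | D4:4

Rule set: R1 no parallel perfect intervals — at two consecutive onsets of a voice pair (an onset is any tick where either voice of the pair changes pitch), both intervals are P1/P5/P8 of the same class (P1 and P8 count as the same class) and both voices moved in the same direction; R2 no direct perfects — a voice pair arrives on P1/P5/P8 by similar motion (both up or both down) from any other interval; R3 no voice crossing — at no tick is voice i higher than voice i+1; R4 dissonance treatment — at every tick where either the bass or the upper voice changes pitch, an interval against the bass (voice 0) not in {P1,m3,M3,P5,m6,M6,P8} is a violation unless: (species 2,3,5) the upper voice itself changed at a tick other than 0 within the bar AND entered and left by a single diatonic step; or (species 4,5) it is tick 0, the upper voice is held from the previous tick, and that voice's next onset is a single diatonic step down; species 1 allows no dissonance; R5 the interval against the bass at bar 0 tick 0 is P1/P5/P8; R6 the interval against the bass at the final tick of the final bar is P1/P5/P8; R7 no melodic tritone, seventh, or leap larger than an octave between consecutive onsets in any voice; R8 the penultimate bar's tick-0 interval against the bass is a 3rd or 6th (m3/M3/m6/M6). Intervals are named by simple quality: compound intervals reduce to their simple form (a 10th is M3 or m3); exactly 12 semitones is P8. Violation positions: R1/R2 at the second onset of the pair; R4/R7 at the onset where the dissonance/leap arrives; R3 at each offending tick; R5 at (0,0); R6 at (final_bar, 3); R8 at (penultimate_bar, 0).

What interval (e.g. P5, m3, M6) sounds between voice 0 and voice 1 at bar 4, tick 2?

voice 0=G2 voice 1=B2 -> M3

M3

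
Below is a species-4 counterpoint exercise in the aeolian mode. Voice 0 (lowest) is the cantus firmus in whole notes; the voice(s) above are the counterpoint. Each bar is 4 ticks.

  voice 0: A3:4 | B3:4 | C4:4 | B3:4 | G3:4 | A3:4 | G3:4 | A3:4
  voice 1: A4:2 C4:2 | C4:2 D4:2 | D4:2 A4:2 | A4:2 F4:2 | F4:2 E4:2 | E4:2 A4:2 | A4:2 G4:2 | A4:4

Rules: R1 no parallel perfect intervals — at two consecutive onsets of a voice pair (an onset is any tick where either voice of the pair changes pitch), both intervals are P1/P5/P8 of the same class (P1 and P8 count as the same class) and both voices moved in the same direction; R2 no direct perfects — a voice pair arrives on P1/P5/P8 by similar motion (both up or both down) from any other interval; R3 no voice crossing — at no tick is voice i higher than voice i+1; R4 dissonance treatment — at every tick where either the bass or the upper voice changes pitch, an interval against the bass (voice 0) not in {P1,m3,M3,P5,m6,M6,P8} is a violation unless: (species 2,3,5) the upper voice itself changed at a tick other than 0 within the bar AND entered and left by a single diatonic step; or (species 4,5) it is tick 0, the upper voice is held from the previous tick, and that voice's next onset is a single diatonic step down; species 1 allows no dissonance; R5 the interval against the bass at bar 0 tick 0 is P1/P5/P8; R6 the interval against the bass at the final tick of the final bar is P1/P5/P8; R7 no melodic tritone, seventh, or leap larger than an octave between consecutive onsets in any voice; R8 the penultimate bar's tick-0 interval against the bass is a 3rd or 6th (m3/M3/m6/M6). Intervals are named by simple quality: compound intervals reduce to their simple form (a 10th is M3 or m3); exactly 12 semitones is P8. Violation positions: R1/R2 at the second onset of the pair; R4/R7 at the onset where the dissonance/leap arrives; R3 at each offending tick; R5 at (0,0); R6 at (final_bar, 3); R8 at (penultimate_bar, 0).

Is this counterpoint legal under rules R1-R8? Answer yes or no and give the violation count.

bar 0: v0=A3 v1=A4 (P8)
bar 1: v0=B3 v1=C4 (m2)
bar 2: v0=C4 v1=D4 (M2)
bar 3: v0=B3 v1=A4 (m7)
bar 4: v0=G3 v1=F4 (m7)
bar 5: v0=A3 v1=E4 (P5)
bar 6: v0=G3 v1=A4 (M2)
bar 7: v0=A3 v1=A4 (P8)
  R4 @ bar1.0: B3/C4 m2 untreated
  R4 @ bar2.0: C4/D4 M2 untreated
  R4 @ bar3.0: B3/A4 m7 untreated
  R4 @ bar3.2: B3/F4 TT untreated
  R8 @ bar6.0: penult M2 not 3rd/6th
  R1 @ bar7.0: G3/G4 P8 -> A3/A4 P8 similar

No (6 violations)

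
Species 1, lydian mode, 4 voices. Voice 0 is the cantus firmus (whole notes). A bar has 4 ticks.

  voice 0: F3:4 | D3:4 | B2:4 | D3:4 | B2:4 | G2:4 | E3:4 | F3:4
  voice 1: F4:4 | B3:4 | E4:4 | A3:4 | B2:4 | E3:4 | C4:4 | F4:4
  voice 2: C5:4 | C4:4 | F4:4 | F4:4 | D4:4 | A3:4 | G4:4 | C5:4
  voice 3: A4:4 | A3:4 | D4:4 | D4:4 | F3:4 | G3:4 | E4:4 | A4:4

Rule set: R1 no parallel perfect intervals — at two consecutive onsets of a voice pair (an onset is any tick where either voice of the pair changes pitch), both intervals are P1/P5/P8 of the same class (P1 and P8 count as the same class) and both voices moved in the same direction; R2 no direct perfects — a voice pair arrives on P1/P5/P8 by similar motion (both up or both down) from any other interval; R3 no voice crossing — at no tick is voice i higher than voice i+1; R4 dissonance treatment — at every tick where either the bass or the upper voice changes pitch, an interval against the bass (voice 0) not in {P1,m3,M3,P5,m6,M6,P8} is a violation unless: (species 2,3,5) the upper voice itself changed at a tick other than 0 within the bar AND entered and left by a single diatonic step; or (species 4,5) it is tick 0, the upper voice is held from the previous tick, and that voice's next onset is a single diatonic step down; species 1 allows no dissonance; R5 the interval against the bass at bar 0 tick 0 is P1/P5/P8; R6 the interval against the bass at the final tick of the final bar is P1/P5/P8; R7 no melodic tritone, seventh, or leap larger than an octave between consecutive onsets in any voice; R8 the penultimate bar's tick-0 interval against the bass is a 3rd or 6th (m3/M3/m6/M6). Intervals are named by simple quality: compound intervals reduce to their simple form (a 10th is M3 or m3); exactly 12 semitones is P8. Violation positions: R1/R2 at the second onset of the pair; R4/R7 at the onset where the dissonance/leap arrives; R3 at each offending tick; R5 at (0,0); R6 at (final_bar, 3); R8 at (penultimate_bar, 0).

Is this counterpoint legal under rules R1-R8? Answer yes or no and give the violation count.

No (50 violations)

bar 0: v0=F3 v1=F4 v2=C5 v3=A4 (M3)
bar 1: v0=D3 v1=B3 v2=C4 v3=A3 (P5)
bar 2: v0=B2 v1=E4 v2=F4 v3=D4 (m3)
bar 3: v0=D3 v1=A3 v2=F4 v3=D4 (P8)
bar 4: v0=B2 v1=B2 v2=D4 v3=F3 (TT)
bar 5: v0=G2 v1=E3 v2=A3 v3=G3 (P8)
bar 6: v0=E3 v1=C4 v2=G4 v3=E4 (P8)
bar 7: v0=F3 v1=F4 v2=C5 v3=A4 (M3)
  R3 @ bar0.0: C5 above A4
  R5 @ bar0.0: opens on M3
  R3 @ bar0.1: C5 above A4
  R3 @ bar0.2: C5 above A4
  R3 @ bar0.3: C5 above A4
  R2 @ bar1.0: F3/A4 M3 -> D3/A3 P5 similar
  R3 @ bar1.0: C4 above A3
  R4 @ bar1.0: D3/C4 m7 untreated
  R7 @ bar1.0: F4->B3 leap 6st
  R3 @ bar1.1: C4 above A3
  R3 @ bar1.2: C4 above A3
  R3 @ bar1.3: C4 above A3
  R3 @ bar2.0: F4 above D4
  R4 @ bar2.0: B2/E4 P4 untreated
  R4 @ bar2.0: B2/F4 TT untreated
  R3 @ bar2.1: F4 above D4
  R3 @ bar2.2: F4 above D4
  R3 @ bar2.3: F4 above D4
  R3 @ bar3.0: F4 above D4
  R3 @ bar3.1: F4 above D4
  R3 @ bar3.2: F4 above D4
  R3 @ bar3.3: F4 above D4
  R2 @ bar4.0: D3/A3 P5 -> B2/B2 P1 similar
  R3 @ bar4.0: D4 above F3
  R4 @ bar4.0: B2/F3 TT untreated
  R7 @ bar4.0: A3->B2 leap 10st
  R3 @ bar4.1: D4 above F3
  R3 @ bar4.2: D4 above F3
  R3 @ bar4.3: D4 above F3
  R3 @ bar5.0: A3 above G3
  R4 @ bar5.0: G2/A3 M2 untreated
  R3 @ bar5.1: A3 above G3
  R3 @ bar5.2: A3 above G3
  R3 @ bar5.3: A3 above G3
  R1 @ bar6.0: G2/G3 P8 -> E3/E4 P8 similar
  R2 @ bar6.0: E3/A3 P4 -> C4/G4 P5 similar
  R3 @ bar6.0: G4 above E4
  R7 @ bar6.0: A3->G4 leap 10st
  R8 @ bar6.0: penult P8 not 3rd/6th
  R3 @ bar6.1: G4 above E4
  R3 @ bar6.2: G4 above E4
  R3 @ bar6.3: G4 above E4
  R1 @ bar7.0: C4/G4 P5 -> F4/C5 P5 similar
  R2 @ bar7.0: E3/C4 m6 -> F3/F4 P8 similar
  R2 @ bar7.0: E3/G4 m3 -> F3/C5 P5 similar
  R3 @ bar7.0: C5 above A4
  R3 @ bar7.1: C5 above A4
  R3 @ bar7.2: C5 above A4
  R3 @ bar7.3: C5 above A4
  R6 @ bar7.3: closes on M3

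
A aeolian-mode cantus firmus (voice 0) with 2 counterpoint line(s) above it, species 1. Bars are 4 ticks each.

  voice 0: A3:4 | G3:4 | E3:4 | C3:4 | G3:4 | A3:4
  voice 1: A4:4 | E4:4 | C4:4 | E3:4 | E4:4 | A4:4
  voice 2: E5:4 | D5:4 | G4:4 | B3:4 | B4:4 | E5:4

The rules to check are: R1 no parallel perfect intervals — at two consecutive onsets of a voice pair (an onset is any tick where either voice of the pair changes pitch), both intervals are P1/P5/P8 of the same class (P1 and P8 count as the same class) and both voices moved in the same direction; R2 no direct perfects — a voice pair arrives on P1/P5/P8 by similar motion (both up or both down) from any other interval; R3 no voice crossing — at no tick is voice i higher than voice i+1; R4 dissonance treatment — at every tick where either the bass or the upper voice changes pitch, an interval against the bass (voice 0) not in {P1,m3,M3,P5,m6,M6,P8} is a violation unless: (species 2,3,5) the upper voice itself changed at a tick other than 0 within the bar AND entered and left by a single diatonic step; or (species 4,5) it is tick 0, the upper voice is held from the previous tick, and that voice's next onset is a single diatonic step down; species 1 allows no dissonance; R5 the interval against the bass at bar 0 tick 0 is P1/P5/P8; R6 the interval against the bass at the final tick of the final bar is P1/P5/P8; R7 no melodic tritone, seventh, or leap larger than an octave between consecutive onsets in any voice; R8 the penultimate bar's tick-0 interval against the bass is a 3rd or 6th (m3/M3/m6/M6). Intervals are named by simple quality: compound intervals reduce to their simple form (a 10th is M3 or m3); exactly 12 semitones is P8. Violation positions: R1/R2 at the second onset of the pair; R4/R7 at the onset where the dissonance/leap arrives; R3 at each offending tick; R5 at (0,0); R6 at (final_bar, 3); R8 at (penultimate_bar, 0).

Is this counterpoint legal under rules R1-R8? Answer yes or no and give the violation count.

bar 0: v0=A3 v1=A4 v2=E5 (P5)
bar 1: v0=G3 v1=E4 v2=D5 (P5)
bar 2: v0=E3 v1=C4 v2=G4 (m3)
bar 3: v0=C3 v1=E3 v2=B3 (M7)
bar 4: v0=G3 v1=E4 v2=B4 (M3)
bar 5: v0=A3 v1=A4 v2=E5 (P5)
  R1 @ bar1.0: A3/E5 P5 -> G3/D5 P5 similar
  R2 @ bar2.0: E4/D5 m7 -> C4/G4 P5 similar
  R1 @ bar3.0: C4/G4 P5 -> E3/B3 P5 similar
  R4 @ bar3.0: C3/B3 M7 untreated
  R1 @ bar4.0: E3/B3 P5 -> E4/B4 P5 similar
  R1 @ bar5.0: E4/B4 P5 -> A4/E5 P5 similar
  R2 @ bar5.0: G3/E4 M6 -> A3/A4 P8 similar
  R2 @ bar5.0: G3/B4 M3 -> A3/E5 P5 similar

No (8 violations)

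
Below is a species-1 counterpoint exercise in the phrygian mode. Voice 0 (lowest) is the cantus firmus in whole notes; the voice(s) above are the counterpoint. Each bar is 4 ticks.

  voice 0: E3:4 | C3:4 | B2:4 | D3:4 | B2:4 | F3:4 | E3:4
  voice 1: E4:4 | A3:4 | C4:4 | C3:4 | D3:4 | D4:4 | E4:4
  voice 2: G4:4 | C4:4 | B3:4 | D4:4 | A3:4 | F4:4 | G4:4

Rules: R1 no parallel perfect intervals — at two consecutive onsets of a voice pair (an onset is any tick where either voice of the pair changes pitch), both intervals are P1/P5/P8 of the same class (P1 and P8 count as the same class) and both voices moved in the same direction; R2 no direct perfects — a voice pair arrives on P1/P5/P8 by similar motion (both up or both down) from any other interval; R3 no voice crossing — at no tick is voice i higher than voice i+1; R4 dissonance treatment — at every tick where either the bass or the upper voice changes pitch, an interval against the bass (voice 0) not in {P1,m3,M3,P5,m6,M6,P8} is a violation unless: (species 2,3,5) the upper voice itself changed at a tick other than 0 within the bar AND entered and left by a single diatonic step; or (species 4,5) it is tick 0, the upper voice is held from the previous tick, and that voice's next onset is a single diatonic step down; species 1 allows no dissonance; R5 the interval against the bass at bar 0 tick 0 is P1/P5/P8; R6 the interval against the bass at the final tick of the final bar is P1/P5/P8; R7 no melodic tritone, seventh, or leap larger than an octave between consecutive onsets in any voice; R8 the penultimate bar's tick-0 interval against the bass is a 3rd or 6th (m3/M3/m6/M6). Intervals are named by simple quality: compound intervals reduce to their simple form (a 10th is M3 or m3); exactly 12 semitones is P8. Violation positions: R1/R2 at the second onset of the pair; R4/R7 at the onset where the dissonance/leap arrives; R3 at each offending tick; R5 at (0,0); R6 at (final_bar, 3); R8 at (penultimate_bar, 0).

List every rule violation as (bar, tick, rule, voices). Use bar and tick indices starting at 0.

(0, 0, R5, (0, 2))
(1, 0, R2, (0, 2))
(2, 0, R1, (0, 2))
(2, 0, R3, (1, 2))
(2, 0, R4, (0, 1))
(2, 1, R3, (1, 2))
(2, 2, R3, (1, 2))
(2, 3, R3, (1, 2))
(3, 0, R1, (0, 2))
(3, 0, R3, (0, 1))
(3, 0, R4, (0, 1))
(3, 1, R3, (0, 1))
(3, 2, R3, (0, 1))
(3, 3, R3, (0, 1))
(4, 0, R4, (0, 2))
(5, 0, R2, (0, 2))
(5, 0, R7, (0,))
(5, 0, R8, (0, 2))
(6, 3, R6, (0, 2))

bar 0: v0=E3 v1=E4 v2=G4 downbeat m3
bar 1: v0=C3 v1=A3 v2=C4 downbeat P8
bar 2: v0=B2 v1=C4 v2=B3 downbeat P8
bar 3: v0=D3 v1=C3 v2=D4 downbeat P8
bar 4: v0=B2 v1=D3 v2=A3 downbeat m7
bar 5: v0=F3 v1=D4 v2=F4 downbeat P8
bar 6: v0=E3 v1=E4 v2=G4 downbeat m3
  -> R5 @ bar 0 tick 0 v(0, 2): opens on m3
  -> R2 @ bar 1 tick 0 v(0, 2): E3/G4 m3 -> C3/C4 P8 similar
  -> R1 @ bar 2 tick 0 v(0, 2): C3/C4 P8 -> B2/B3 P8 similar
  -> R3 @ bar 2 tick 0 v(1, 2): C4 above B3
  -> R4 @ bar 2 tick 0 v(0, 1): B2/C4 m2 untreated
  -> R3 @ bar 2 tick 1 v(1, 2): C4 above B3
  -> R3 @ bar 2 tick 2 v(1, 2): C4 above B3
  -> R3 @ bar 2 tick 3 v(1, 2): C4 above B3
  -> R1 @ bar 3 tick 0 v(0, 2): B2/B3 P8 -> D3/D4 P8 similar
  -> R3 @ bar 3 tick 0 v(0, 1): D3 above C3
  -> R4 @ bar 3 tick 0 v(0, 1): D3/C3 M2 untreated
  -> R3 @ bar 3 tick 1 v(0, 1): D3 above C3
  -> R3 @ bar 3 tick 2 v(0, 1): D3 above C3
  -> R3 @ bar 3 tick 3 v(0, 1): D3 above C3
  -> R4 @ bar 4 tick 0 v(0, 2): B2/A3 m7 untreated
  -> R2 @ bar 5 tick 0 v(0, 2): B2/A3 m7 -> F3/F4 P8 similar
  -> R7 @ bar 5 tick 0 v(0,): B2->F3 leap 6st
  -> R8 @ bar 5 tick 0 v(0, 2): penult P8 not 3rd/6th
  -> R6 @ bar 6 tick 3 v(0, 2): closes on m3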